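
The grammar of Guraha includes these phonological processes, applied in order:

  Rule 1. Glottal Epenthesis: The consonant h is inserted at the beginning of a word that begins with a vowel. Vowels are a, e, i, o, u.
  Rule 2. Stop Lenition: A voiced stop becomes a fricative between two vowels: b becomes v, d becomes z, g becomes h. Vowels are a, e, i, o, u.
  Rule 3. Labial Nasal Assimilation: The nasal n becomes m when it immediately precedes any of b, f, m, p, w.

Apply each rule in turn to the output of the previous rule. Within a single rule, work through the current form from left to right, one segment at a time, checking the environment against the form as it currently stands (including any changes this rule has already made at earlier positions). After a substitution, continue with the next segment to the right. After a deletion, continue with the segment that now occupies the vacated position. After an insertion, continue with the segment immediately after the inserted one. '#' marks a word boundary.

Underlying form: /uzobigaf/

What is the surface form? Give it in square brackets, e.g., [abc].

Rule 1 Glottal Epenthesis: [uzobigaf] → [huzobigaf]
Rule 2 Stop Lenition: [huzobigaf] → [huzovihaf]
Rule 3 Labial Nasal Assimilation: no change — [huzovihaf]

[huzovihaf]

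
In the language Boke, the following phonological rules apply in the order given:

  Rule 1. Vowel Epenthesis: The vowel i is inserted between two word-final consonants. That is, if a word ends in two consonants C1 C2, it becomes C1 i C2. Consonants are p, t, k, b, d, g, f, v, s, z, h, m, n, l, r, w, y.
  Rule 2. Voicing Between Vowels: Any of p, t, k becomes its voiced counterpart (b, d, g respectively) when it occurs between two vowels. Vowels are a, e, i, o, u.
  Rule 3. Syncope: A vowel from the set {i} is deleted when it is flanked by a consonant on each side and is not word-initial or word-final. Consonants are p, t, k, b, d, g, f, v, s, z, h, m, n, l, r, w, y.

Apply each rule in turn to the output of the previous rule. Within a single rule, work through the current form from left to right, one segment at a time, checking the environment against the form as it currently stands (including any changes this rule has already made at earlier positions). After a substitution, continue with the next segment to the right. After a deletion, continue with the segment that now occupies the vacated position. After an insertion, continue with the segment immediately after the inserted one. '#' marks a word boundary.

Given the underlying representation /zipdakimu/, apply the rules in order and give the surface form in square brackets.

[zpdagmu]

Rule 1 Vowel Epenthesis: no change — [zipdakimu]
Rule 2 Voicing Between Vowels: [zipdakimu] → [zipdagimu]
Rule 3 Syncope: [zipdagimu] → [zpdagmu]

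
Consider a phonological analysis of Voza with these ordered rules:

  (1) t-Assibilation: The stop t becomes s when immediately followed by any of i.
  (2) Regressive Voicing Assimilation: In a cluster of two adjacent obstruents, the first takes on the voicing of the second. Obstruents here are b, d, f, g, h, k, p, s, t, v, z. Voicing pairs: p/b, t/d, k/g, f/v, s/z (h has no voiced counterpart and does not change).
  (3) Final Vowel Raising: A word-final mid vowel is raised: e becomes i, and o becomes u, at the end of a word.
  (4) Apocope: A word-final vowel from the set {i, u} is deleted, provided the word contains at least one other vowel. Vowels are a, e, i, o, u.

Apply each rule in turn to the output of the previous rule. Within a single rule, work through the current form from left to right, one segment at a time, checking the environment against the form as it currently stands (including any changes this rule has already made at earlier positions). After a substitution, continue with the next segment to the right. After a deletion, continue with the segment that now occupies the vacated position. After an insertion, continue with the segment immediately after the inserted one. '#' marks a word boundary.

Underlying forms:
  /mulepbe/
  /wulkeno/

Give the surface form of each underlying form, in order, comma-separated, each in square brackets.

/mulepbe/:
  (1) t-Assibilation: no change — [mulepbe]
  (2) Regressive Voicing Assimilation: [mulepbe] → [mulebbe]
  (3) Final Vowel Raising: [mulebbe] → [mulebbi]
  (4) Apocope: [mulebbi] → [mulebb]
/wulkeno/:
  (1) t-Assibilation: no change — [wulkeno]
  (2) Regressive Voicing Assimilation: no change — [wulkeno]
  (3) Final Vowel Raising: [wulkeno] → [wulkenu]
  (4) Apocope: [wulkenu] → [wulken]

[mulebb], [wulken]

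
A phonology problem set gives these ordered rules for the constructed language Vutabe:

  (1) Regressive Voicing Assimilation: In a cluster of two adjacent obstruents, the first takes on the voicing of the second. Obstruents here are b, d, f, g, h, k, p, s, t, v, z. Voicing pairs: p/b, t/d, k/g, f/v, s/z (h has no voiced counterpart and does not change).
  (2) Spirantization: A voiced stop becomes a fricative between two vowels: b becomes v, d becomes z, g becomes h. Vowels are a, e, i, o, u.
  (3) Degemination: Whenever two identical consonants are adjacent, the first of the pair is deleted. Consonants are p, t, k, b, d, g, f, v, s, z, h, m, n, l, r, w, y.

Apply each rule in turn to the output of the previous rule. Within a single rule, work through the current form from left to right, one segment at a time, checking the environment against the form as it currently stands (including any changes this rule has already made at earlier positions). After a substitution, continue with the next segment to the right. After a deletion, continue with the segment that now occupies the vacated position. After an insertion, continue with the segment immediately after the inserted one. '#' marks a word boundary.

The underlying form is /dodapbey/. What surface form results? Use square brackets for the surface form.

(1) Regressive Voicing Assimilation: [dodapbey] → [dodabbey]
(2) Spirantization: [dodabbey] → [dozabbey]
(3) Degemination: [dozabbey] → [dozabey]

[dozabey]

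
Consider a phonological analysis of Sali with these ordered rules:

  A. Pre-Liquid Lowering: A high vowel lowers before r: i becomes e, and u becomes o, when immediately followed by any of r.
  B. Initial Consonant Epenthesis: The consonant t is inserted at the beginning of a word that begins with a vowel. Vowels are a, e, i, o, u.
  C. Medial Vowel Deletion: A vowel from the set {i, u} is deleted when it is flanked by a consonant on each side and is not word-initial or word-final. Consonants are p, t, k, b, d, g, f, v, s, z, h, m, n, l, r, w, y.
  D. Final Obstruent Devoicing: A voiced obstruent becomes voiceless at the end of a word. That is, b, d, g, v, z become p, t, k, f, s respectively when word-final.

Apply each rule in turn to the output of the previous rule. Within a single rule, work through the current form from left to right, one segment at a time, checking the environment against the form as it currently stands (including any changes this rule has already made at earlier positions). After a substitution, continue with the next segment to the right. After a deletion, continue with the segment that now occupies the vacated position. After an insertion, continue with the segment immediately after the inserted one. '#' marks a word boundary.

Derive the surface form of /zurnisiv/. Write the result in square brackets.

[zornsf]

A Pre-Liquid Lowering: [zurnisiv] → [zornisiv]
B Initial Consonant Epenthesis: no change — [zornisiv]
C Medial Vowel Deletion: [zornisiv] → [zornsv]
D Final Obstruent Devoicing: [zornsv] → [zornsf]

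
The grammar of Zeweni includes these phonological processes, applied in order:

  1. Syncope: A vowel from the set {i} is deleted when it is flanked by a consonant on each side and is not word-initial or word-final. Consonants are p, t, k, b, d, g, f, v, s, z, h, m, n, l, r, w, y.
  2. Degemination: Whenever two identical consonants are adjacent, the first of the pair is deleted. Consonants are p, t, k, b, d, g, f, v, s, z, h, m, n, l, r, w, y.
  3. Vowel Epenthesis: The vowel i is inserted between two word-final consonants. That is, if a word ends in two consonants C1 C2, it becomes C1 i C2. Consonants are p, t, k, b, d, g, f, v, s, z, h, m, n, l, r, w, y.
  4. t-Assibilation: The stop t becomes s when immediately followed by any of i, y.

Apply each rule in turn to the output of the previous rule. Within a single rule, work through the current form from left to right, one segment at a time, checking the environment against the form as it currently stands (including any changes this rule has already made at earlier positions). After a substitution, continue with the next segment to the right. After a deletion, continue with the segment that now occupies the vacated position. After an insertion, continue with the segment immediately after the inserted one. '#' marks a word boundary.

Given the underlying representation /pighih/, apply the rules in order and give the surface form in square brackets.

1 Syncope: [pighih] → [pghh]
2 Degemination: [pghh] → [pgh]
3 Vowel Epenthesis: [pgh] → [pgih]
4 t-Assibilation: no change — [pgih]

[pgih]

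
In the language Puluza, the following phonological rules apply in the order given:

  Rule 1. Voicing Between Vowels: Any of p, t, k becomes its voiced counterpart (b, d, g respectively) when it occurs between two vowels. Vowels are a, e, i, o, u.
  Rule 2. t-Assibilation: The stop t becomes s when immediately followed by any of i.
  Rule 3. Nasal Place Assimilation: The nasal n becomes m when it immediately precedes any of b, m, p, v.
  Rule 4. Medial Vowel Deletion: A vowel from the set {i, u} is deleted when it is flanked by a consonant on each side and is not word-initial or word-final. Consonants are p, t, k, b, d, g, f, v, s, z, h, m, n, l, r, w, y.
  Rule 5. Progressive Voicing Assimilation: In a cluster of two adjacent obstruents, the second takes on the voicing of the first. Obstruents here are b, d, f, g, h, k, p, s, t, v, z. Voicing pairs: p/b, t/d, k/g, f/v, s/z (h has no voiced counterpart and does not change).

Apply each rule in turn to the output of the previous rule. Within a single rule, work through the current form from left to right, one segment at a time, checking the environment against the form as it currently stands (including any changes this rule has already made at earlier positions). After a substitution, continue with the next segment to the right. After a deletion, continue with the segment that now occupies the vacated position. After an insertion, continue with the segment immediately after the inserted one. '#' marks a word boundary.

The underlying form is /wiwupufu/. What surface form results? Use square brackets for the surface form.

[wwbvu]

Rule 1 Voicing Between Vowels: [wiwupufu] → [wiwubufu]
Rule 2 t-Assibilation: no change — [wiwubufu]
Rule 3 Nasal Place Assimilation: no change — [wiwubufu]
Rule 4 Medial Vowel Deletion: [wiwubufu] → [wwbfu]
Rule 5 Progressive Voicing Assimilation: [wwbfu] → [wwbvu]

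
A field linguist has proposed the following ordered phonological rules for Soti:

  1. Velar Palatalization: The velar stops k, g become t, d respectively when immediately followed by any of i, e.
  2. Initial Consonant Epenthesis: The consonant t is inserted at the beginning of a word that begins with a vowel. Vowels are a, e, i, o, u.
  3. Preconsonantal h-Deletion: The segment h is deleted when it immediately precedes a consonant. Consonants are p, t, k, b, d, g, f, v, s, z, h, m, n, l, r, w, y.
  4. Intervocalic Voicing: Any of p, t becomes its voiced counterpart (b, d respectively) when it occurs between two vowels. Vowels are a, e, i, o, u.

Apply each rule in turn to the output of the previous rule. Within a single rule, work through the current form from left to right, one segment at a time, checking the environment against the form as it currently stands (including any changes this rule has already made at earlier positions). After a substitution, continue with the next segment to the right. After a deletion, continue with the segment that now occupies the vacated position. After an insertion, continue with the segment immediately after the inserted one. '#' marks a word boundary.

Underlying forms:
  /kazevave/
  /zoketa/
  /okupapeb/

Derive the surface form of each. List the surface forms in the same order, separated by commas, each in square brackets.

[kazevave], [zodeda], [tokubabeb]

/kazevave/:
  1 Velar Palatalization: no change — [kazevave]
  2 Initial Consonant Epenthesis: no change — [kazevave]
  3 Preconsonantal h-Deletion: no change — [kazevave]
  4 Intervocalic Voicing: no change — [kazevave]
/zoketa/:
  1 Velar Palatalization: [zoketa] → [zoteta]
  2 Initial Consonant Epenthesis: no change — [zoteta]
  3 Preconsonantal h-Deletion: no change — [zoteta]
  4 Intervocalic Voicing: [zoteta] → [zodeda]
/okupapeb/:
  1 Velar Palatalization: no change — [okupapeb]
  2 Initial Consonant Epenthesis: [okupapeb] → [tokupapeb]
  3 Preconsonantal h-Deletion: no change — [tokupapeb]
  4 Intervocalic Voicing: [tokupapeb] → [tokubabeb]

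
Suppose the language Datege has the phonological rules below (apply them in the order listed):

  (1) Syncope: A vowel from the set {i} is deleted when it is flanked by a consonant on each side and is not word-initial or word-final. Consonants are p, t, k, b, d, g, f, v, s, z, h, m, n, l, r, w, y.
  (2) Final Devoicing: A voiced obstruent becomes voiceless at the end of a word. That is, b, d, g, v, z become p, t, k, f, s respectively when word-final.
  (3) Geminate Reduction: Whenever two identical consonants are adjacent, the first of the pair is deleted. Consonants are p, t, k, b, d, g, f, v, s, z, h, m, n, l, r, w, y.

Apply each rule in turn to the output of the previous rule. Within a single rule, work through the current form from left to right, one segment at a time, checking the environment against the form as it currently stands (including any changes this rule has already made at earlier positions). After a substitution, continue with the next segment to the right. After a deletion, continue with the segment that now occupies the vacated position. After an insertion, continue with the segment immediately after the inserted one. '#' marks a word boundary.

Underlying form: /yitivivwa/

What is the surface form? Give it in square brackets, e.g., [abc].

(1) Syncope: [yitivivwa] → [ytvvwa]
(2) Final Devoicing: no change — [ytvvwa]
(3) Geminate Reduction: [ytvvwa] → [ytvwa]

[ytvwa]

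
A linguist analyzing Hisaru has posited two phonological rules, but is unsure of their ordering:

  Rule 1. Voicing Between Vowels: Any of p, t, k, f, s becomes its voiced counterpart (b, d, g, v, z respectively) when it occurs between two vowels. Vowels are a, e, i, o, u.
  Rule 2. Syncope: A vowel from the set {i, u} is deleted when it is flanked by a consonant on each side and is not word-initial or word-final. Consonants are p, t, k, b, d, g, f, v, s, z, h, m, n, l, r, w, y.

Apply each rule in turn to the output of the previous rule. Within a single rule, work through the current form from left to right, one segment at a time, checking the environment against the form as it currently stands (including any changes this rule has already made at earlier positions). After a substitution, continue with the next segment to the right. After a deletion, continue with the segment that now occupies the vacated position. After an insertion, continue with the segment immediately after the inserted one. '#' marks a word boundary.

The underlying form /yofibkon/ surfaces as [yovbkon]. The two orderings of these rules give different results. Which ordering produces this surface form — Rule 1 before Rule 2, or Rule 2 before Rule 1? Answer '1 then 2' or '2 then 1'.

Order 1 then 2:
  1 Voicing Between Vowels: [yofibkon] → [yovibkon]
  2 Syncope: [yovibkon] → [yovbkon]
  result: [yovbkon]
Order 2 then 1:
  2 Syncope: [yofibkon] → [yofbkon]
  1 Voicing Between Vowels: no change — [yofbkon]
  result: [yofbkon]

1 then 2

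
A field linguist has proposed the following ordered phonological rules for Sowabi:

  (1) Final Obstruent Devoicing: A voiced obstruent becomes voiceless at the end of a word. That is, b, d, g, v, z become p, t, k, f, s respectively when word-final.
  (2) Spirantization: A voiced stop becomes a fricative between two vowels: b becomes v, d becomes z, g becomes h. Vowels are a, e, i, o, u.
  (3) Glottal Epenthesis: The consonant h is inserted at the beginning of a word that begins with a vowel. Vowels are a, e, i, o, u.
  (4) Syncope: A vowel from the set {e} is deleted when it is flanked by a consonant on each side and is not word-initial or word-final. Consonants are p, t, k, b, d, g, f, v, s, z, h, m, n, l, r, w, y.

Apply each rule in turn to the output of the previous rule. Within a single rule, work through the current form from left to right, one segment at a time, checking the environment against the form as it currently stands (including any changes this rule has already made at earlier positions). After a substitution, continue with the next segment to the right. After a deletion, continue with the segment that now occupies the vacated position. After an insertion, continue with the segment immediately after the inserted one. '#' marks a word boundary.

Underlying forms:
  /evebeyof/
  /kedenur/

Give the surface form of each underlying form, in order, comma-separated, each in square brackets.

/evebeyof/:
  (1) Final Obstruent Devoicing: no change — [evebeyof]
  (2) Spirantization: [evebeyof] → [eveveyof]
  (3) Glottal Epenthesis: [eveveyof] → [heveveyof]
  (4) Syncope: [heveveyof] → [hvvyof]
/kedenur/:
  (1) Final Obstruent Devoicing: no change — [kedenur]
  (2) Spirantization: [kedenur] → [kezenur]
  (3) Glottal Epenthesis: no change — [kezenur]
  (4) Syncope: [kezenur] → [kznur]

[hvvyof], [kznur]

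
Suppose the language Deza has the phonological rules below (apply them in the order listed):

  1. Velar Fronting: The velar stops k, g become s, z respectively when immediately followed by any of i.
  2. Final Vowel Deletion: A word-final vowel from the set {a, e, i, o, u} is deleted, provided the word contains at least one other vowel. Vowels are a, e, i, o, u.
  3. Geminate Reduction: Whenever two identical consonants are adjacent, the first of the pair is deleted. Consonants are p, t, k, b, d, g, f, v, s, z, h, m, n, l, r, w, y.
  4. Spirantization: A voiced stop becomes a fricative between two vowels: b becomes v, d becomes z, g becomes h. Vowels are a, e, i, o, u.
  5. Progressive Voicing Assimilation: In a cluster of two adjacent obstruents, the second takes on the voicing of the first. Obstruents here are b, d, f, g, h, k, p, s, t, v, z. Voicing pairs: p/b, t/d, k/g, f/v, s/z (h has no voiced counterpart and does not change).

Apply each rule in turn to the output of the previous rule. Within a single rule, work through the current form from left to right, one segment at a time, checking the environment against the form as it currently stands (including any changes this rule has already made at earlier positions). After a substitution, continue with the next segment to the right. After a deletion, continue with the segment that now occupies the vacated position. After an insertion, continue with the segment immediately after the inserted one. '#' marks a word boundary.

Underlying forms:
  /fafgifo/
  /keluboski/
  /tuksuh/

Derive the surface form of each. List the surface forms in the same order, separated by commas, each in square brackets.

/fafgifo/:
  1 Velar Fronting: [fafgifo] → [fafzifo]
  2 Final Vowel Deletion: [fafzifo] → [fafzif]
  3 Geminate Reduction: no change — [fafzif]
  4 Spirantization: no change — [fafzif]
  5 Progressive Voicing Assimilation: [fafzif] → [fafsif]
/keluboski/:
  1 Velar Fronting: [keluboski] → [kelubossi]
  2 Final Vowel Deletion: [kelubossi] → [keluboss]
  3 Geminate Reduction: [keluboss] → [kelubos]
  4 Spirantization: [kelubos] → [keluvos]
  5 Progressive Voicing Assimilation: no change — [keluvos]
/tuksuh/:
  1 Velar Fronting: no change — [tuksuh]
  2 Final Vowel Deletion: no change — [tuksuh]
  3 Geminate Reduction: no change — [tuksuh]
  4 Spirantization: no change — [tuksuh]
  5 Progressive Voicing Assimilation: no change — [tuksuh]

[fafsif], [keluvos], [tuksuh]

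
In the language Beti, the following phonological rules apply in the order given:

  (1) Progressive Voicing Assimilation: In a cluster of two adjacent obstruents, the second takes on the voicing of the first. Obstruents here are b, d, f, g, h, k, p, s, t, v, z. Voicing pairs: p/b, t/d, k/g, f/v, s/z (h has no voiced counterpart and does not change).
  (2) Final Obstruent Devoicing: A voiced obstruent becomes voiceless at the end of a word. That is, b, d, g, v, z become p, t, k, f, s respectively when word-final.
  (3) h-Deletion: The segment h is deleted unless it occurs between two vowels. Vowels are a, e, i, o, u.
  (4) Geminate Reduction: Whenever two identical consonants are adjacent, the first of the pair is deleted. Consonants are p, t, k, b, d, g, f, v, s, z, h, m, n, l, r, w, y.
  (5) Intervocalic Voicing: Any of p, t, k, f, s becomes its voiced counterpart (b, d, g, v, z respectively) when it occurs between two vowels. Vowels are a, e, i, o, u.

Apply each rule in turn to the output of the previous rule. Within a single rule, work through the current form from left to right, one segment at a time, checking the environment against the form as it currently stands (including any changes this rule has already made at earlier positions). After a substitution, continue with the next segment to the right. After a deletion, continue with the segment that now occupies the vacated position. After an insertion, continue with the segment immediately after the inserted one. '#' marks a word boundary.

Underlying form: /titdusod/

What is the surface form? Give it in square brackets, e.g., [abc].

(1) Progressive Voicing Assimilation: [titdusod] → [tittusod]
(2) Final Obstruent Devoicing: [tittusod] → [tittusot]
(3) h-Deletion: no change — [tittusot]
(4) Geminate Reduction: [tittusot] → [titusot]
(5) Intervocalic Voicing: [titusot] → [tiduzot]

[tiduzot]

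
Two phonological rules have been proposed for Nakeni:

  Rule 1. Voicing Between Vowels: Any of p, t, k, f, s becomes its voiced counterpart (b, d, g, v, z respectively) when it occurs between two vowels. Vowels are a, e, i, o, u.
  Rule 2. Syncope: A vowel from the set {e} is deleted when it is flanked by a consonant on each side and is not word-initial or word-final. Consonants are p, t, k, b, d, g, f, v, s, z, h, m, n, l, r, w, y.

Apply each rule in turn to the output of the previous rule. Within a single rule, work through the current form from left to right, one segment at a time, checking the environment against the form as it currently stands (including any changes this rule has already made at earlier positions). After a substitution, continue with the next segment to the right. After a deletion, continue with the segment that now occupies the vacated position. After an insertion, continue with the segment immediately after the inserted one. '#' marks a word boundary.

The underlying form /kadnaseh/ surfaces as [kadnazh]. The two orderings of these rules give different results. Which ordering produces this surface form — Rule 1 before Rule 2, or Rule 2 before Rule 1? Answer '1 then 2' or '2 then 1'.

1 then 2

Order 1 then 2:
  1 Voicing Between Vowels: [kadnaseh] → [kadnazeh]
  2 Syncope: [kadnazeh] → [kadnazh]
  result: [kadnazh]
Order 2 then 1:
  2 Syncope: [kadnaseh] → [kadnash]
  1 Voicing Between Vowels: no change — [kadnash]
  result: [kadnash]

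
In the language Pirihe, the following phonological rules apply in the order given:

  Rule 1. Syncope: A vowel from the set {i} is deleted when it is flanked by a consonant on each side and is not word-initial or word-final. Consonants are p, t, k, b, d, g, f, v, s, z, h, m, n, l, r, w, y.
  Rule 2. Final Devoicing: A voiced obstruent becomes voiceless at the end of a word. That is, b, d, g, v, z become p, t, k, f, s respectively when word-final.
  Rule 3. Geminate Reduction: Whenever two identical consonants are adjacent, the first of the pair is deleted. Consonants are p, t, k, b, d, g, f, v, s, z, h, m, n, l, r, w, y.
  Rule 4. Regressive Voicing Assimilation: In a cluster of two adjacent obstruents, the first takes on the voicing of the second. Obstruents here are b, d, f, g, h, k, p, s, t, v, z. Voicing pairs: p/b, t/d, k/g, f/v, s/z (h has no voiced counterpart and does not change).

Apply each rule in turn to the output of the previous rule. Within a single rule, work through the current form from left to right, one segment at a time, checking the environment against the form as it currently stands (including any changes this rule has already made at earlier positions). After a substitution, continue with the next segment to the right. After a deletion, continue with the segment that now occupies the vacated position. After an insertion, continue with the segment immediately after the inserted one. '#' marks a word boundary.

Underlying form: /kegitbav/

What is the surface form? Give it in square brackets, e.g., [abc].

[kekdbaf]

Rule 1 Syncope: [kegitbav] → [kegtbav]
Rule 2 Final Devoicing: [kegtbav] → [kegtbaf]
Rule 3 Geminate Reduction: no change — [kegtbaf]
Rule 4 Regressive Voicing Assimilation: [kegtbaf] → [kekdbaf]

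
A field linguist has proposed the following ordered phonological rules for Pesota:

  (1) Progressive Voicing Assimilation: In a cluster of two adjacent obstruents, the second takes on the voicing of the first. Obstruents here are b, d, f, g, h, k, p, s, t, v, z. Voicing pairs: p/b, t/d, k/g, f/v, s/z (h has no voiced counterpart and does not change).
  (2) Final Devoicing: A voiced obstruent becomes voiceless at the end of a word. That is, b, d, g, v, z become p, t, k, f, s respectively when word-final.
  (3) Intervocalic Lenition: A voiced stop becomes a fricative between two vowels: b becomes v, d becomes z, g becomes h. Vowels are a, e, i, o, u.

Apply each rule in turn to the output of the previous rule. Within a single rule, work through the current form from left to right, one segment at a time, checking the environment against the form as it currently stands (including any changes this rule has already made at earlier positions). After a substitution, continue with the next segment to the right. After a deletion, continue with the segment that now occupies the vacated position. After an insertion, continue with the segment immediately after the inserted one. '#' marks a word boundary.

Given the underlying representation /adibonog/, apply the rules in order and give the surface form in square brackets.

[azivonok]

(1) Progressive Voicing Assimilation: no change — [adibonog]
(2) Final Devoicing: [adibonog] → [adibonok]
(3) Intervocalic Lenition: [adibonok] → [azivonok]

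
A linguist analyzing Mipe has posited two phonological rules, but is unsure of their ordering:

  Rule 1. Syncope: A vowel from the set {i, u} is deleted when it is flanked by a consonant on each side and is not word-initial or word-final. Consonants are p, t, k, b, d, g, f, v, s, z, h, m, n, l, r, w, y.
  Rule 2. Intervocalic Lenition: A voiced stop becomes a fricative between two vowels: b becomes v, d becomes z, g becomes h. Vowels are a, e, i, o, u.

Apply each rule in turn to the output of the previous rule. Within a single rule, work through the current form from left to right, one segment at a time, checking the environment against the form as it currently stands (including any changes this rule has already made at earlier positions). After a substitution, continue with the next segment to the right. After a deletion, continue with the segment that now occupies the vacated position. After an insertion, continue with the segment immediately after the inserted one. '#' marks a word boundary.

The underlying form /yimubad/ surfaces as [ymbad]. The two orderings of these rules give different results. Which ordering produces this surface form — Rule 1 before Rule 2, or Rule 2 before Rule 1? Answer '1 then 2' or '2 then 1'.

Order 1 then 2:
  1 Syncope: [yimubad] → [ymbad]
  2 Intervocalic Lenition: no change — [ymbad]
  result: [ymbad]
Order 2 then 1:
  2 Intervocalic Lenition: [yimubad] → [yimuvad]
  1 Syncope: [yimuvad] → [ymvad]
  result: [ymvad]

1 then 2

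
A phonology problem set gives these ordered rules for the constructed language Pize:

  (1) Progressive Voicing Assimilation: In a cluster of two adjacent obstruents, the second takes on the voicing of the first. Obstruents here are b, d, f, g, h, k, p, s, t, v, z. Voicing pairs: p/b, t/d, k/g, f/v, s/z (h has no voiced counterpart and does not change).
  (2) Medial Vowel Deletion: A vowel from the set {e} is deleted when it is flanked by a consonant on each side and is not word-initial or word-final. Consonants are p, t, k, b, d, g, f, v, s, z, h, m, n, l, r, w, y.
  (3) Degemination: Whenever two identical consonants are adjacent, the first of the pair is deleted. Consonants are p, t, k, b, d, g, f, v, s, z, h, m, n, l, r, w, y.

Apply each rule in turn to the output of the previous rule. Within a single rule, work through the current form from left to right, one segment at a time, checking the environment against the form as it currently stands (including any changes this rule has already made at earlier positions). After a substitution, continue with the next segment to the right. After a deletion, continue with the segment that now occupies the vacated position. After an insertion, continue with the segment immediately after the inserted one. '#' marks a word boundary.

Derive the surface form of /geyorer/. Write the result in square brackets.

(1) Progressive Voicing Assimilation: no change — [geyorer]
(2) Medial Vowel Deletion: [geyorer] → [gyorr]
(3) Degemination: [gyorr] → [gyor]

[gyor]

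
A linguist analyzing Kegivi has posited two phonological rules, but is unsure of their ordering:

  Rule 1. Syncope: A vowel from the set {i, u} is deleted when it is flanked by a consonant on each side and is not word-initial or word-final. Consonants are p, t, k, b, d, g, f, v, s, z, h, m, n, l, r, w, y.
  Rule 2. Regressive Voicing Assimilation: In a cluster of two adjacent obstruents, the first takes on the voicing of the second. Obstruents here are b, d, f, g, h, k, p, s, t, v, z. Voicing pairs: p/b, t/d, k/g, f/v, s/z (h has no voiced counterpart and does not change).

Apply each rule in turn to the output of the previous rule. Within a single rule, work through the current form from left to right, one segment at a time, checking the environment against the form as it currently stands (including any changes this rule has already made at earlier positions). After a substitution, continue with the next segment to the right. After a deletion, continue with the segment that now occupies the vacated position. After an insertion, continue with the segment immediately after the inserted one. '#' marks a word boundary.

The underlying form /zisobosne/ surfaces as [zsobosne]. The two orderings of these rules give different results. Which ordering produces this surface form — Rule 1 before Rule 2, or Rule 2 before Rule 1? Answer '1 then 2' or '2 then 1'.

2 then 1

Order 1 then 2:
  1 Syncope: [zisobosne] → [zsobosne]
  2 Regressive Voicing Assimilation: [zsobosne] → [ssobosne]
  result: [ssobosne]
Order 2 then 1:
  2 Regressive Voicing Assimilation: no change — [zisobosne]
  1 Syncope: [zisobosne] → [zsobosne]
  result: [zsobosne]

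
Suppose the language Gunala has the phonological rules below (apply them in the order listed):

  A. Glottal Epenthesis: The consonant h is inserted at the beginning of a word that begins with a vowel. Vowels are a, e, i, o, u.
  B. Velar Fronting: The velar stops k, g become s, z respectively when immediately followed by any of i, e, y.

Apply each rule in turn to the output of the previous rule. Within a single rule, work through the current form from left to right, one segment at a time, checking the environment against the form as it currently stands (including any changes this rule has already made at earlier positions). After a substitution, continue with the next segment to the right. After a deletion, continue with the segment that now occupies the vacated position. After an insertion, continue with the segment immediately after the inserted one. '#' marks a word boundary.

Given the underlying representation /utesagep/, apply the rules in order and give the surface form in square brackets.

A Glottal Epenthesis: [utesagep] → [hutesagep]
B Velar Fronting: [hutesagep] → [hutesazep]

[hutesazep]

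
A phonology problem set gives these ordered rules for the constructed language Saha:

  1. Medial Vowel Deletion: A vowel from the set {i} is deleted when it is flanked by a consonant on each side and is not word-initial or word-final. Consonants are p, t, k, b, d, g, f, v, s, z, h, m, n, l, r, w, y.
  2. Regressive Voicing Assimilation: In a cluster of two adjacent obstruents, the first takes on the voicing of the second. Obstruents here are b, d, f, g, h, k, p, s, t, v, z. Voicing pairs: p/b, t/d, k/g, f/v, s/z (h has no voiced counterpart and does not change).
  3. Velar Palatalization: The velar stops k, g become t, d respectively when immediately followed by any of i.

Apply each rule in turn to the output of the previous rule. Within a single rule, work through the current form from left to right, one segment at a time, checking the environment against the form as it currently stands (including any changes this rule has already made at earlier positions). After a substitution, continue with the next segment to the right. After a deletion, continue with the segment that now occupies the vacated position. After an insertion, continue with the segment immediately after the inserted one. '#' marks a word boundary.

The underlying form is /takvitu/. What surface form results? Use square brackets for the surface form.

[tagftu]

1 Medial Vowel Deletion: [takvitu] → [takvtu]
2 Regressive Voicing Assimilation: [takvtu] → [tagftu]
3 Velar Palatalization: no change — [tagftu]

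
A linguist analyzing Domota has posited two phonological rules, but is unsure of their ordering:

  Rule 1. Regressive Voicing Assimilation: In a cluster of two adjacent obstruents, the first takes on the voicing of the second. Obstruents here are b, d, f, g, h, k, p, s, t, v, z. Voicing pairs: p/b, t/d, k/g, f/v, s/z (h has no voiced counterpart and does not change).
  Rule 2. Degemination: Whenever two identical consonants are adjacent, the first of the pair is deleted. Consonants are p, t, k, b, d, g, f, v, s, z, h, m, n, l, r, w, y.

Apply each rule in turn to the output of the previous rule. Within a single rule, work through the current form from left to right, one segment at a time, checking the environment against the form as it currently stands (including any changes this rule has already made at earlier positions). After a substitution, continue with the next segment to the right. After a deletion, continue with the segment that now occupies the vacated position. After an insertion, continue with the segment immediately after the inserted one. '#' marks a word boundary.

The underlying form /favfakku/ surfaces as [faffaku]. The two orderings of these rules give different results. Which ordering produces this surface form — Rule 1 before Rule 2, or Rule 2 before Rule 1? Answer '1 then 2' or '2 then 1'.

Order 1 then 2:
  1 Regressive Voicing Assimilation: [favfakku] → [faffakku]
  2 Degemination: [faffakku] → [fafaku]
  result: [fafaku]
Order 2 then 1:
  2 Degemination: [favfakku] → [favfaku]
  1 Regressive Voicing Assimilation: [favfaku] → [faffaku]
  result: [faffaku]

2 then 1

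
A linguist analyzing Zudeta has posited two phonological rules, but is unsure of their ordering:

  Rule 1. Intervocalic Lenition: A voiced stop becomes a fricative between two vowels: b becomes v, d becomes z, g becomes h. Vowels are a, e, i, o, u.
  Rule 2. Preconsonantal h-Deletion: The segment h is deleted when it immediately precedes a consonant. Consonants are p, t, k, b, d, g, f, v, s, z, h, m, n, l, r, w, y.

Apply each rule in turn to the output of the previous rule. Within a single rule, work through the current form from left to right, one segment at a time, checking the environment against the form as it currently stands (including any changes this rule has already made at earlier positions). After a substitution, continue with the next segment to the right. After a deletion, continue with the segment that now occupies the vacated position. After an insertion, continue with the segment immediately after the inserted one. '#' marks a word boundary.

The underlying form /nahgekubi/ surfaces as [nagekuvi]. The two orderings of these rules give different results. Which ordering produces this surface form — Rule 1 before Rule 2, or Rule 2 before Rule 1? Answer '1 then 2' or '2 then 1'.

1 then 2

Order 1 then 2:
  1 Intervocalic Lenition: [nahgekubi] → [nahgekuvi]
  2 Preconsonantal h-Deletion: [nahgekuvi] → [nagekuvi]
  result: [nagekuvi]
Order 2 then 1:
  2 Preconsonantal h-Deletion: [nahgekubi] → [nagekubi]
  1 Intervocalic Lenition: [nagekubi] → [nahekuvi]
  result: [nahekuvi]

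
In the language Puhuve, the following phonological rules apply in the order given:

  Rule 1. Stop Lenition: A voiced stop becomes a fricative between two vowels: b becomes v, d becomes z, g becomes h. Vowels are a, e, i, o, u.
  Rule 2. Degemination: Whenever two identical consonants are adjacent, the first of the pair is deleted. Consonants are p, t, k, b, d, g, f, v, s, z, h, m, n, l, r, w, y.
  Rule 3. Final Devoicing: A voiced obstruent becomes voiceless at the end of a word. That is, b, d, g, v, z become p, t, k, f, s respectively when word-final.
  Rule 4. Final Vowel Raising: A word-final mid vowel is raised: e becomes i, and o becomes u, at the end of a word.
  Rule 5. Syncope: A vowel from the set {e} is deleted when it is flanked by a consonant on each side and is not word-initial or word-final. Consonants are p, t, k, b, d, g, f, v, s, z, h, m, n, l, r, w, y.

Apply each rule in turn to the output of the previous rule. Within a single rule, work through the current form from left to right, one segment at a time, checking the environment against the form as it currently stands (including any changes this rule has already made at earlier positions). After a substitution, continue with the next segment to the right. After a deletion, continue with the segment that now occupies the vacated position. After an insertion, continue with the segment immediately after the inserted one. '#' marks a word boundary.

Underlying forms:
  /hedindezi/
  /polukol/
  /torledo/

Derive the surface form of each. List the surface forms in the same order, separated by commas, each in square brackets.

[hzindzi], [polukol], [torlzu]

/hedindezi/:
  Rule 1 Stop Lenition: [hedindezi] → [hezindezi]
  Rule 2 Degemination: no change — [hezindezi]
  Rule 3 Final Devoicing: no change — [hezindezi]
  Rule 4 Final Vowel Raising: no change — [hezindezi]
  Rule 5 Syncope: [hezindezi] → [hzindzi]
/polukol/:
  Rule 1 Stop Lenition: no change — [polukol]
  Rule 2 Degemination: no change — [polukol]
  Rule 3 Final Devoicing: no change — [polukol]
  Rule 4 Final Vowel Raising: no change — [polukol]
  Rule 5 Syncope: no change — [polukol]
/torledo/:
  Rule 1 Stop Lenition: [torledo] → [torlezo]
  Rule 2 Degemination: no change — [torlezo]
  Rule 3 Final Devoicing: no change — [torlezo]
  Rule 4 Final Vowel Raising: [torlezo] → [torlezu]
  Rule 5 Syncope: [torlezu] → [torlzu]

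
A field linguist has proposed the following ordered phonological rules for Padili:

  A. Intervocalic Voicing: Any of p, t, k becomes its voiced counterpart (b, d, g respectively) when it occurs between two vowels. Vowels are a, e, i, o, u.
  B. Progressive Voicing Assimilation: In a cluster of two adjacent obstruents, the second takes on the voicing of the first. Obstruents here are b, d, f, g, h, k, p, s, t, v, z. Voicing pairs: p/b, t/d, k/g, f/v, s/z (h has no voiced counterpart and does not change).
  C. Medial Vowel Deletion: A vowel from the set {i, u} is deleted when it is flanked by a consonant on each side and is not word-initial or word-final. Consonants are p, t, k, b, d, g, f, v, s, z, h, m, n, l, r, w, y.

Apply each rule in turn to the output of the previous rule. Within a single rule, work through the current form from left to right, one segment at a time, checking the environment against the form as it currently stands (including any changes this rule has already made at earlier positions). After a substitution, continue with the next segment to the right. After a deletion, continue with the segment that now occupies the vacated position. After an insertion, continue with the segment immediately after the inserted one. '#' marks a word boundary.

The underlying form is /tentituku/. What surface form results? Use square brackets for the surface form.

A Intervocalic Voicing: [tentituku] → [tentidugu]
B Progressive Voicing Assimilation: no change — [tentidugu]
C Medial Vowel Deletion: [tentidugu] → [tentdgu]

[tentdgu]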